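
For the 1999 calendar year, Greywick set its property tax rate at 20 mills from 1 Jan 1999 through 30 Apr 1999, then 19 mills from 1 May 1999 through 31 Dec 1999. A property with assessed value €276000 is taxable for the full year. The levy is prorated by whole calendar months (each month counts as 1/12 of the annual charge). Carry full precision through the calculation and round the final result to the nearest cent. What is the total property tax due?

€5336.00

1 Jan – 30 Apr 1999: 4 months at 20 mills → €276000 × 2% × 4/12 = €1840.0000
1 May – 31 Dec 1999: 8 months at 19 mills → €276000 × 1.9% × 8/12 = €3496.0000
Total = €5336.0000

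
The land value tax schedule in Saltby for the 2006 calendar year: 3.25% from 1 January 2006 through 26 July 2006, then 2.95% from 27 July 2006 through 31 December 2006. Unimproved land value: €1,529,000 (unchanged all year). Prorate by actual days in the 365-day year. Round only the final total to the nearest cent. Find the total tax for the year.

1 January – 26 July 2006: 207 days at 3.25% → €1,529,000 × 3.25% × 207/365 = €28,181.7740
27 July – 31 December 2006: 158 days at 2.95% → €1,529,000 × 2.95% × 158/365 = €19,525.1205
Total = €47,706.8945

€47,706.89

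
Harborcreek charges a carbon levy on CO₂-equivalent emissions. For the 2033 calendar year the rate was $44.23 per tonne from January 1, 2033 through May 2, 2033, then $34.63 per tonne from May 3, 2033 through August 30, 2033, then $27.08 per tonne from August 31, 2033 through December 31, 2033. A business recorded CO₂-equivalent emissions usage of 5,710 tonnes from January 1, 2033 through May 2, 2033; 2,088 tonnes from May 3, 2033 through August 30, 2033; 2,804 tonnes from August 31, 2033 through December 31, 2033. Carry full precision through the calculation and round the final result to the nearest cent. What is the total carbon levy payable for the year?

January 1 – May 2, 2033: 5,710 tonnes at $44.23/tonne → $252,553.30
May 3 – August 30, 2033: 2,088 tonnes at $34.63/tonne → $72,307.44
August 31 – December 31, 2033: 2,804 tonnes at $27.08/tonne → $75,932.32

$400,793.06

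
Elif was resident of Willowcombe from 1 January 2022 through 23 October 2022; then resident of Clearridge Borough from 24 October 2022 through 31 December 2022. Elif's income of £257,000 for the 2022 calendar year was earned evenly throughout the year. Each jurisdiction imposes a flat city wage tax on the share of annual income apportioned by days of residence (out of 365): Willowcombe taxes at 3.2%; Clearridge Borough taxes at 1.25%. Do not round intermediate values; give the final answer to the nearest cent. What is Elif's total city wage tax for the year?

Willowcombe, 1 January – 23 October 2022: 296 days → £257,000 × 3.2% × 296/365 = £6,669.3260
Clearridge Borough, 24 October – 31 December 2022: 69 days → £257,000 × 1.25% × 69/365 = £607.2945
Total = £7,276.6205

£7,276.62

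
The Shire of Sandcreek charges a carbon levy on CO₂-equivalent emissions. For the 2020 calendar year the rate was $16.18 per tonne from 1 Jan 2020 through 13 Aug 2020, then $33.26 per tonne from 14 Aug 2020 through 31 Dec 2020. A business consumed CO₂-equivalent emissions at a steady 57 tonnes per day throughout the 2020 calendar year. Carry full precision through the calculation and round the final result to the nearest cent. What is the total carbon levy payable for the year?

$473,845.56

1 Jan – 13 Aug 2020: 226 days × 57 tonnes/day = 12,882 tonnes at $16.18/tonne → $208,430.76
14 Aug – 31 Dec 2020: 140 days × 57 tonnes/day = 7,980 tonnes at $33.26/tonne → $265,414.80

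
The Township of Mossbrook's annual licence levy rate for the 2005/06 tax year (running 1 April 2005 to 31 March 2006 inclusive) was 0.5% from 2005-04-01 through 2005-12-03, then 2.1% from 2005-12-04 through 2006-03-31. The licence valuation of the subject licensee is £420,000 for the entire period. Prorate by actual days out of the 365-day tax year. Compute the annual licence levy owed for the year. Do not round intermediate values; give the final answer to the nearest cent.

2005-04-01 to 2005-12-03: 247 days at 0.5% → £420,000 × 0.5% × 247/365 = £1,421.0959
2005-12-04 to 2006-03-31: 118 days at 2.1% → £420,000 × 2.1% × 118/365 = £2,851.3973
Total = £4,272.4932

£4,272.49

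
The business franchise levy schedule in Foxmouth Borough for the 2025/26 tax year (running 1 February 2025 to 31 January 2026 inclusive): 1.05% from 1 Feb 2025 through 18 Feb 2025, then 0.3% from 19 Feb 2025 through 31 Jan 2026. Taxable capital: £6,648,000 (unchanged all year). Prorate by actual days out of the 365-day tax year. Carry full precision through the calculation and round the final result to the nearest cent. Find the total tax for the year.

£22,402.85

1 Feb – 18 Feb 2025: 18 days at 1.05% → £6,648,000 × 1.05% × 18/365 = £3,442.3890
19 Feb 2025 – 31 Jan 2026: 347 days at 0.3% → £6,648,000 × 0.3% × 347/365 = £18,960.4603
Total = £22,402.8493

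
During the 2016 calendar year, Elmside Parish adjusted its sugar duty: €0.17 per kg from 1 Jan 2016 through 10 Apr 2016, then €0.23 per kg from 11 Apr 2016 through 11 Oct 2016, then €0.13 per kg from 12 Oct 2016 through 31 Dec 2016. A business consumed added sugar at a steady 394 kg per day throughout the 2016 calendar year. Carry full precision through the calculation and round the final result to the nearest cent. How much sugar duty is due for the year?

1 Jan – 10 Apr 2016: 101 days × 394 kg/day = 39,794 kg at €0.17/kg → €6764.98
11 Apr – 11 Oct 2016: 184 days × 394 kg/day = 72,496 kg at €0.23/kg → €16674.08
12 Oct – 31 Dec 2016: 81 days × 394 kg/day = 31,914 kg at €0.13/kg → €4148.82

€27587.88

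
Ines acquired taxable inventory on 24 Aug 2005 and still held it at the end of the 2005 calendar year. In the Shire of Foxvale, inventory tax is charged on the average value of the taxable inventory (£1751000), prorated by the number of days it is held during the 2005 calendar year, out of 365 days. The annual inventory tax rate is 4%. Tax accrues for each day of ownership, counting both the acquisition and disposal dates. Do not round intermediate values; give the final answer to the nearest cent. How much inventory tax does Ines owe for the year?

£24945.75

Days held (24 Aug – 31 Dec 2005): 130 out of 365
Tax = £1751000 × 4% × 130/365 = £24945.7534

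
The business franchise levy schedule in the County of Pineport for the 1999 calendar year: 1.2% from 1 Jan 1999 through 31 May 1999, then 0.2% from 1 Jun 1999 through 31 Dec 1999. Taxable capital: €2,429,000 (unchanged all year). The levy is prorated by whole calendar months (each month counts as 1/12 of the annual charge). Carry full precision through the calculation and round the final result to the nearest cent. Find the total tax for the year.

1 Jan – 31 May 1999: 5 months at 1.2% → €2,429,000 × 1.2% × 5/12 = €12,145.0000
1 Jun – 31 Dec 1999: 7 months at 0.2% → €2,429,000 × 0.2% × 7/12 = €2,833.8333
Total = €14,978.8333

€14,978.83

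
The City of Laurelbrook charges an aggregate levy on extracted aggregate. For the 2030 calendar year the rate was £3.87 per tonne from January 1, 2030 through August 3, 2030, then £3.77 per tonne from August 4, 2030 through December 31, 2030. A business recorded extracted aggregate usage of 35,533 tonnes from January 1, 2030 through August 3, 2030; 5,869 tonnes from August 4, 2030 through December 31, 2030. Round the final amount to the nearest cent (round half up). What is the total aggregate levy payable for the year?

January 1 – August 3, 2030: 35,533 tonnes at £3.87/tonne → £137,512.71
August 4 – December 31, 2030: 5,869 tonnes at £3.77/tonne → £22,126.13

£159,638.84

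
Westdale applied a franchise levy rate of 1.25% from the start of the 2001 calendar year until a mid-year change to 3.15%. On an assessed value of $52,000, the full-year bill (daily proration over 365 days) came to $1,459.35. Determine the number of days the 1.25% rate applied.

66 days

Let d = days at the first rate; then 365 − d days at the second rate.
$52,000 × [1.25%·d + 3.15%·(365−d)] / 365 = $1,459.35
Solving gives d = 66, so the new rate took effect on 8 March 2001.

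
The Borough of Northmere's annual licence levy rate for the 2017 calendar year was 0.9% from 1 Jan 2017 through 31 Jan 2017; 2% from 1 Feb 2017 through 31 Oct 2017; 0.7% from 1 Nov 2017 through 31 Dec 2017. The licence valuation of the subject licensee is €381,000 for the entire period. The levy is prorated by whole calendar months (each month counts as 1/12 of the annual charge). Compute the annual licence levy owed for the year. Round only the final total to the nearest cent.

€6,445.25

1 Jan – 31 Jan 2017: 1 month at 0.9% → €381,000 × 0.9% × 1/12 = €285.7500
1 Feb – 31 Oct 2017: 9 months at 2% → €381,000 × 2% × 9/12 = €5,715.0000
1 Nov – 31 Dec 2017: 2 months at 0.7% → €381,000 × 0.7% × 2/12 = €444.5000
Total = €6,445.2500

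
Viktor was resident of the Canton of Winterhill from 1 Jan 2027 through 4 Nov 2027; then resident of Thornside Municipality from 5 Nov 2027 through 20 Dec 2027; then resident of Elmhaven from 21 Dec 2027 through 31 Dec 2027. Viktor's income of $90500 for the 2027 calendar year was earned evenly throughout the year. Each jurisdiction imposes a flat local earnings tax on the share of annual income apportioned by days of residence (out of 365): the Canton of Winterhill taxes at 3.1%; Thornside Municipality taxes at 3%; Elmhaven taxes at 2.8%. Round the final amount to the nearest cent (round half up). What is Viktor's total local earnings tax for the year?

$2785.91

The Canton of Winterhill, 1 Jan – 4 Nov 2027: 308 days → $90500 × 3.1% × 308/365 = $2367.3808
Thornside Municipality, 5 Nov – 20 Dec 2027: 46 days → $90500 × 3% × 46/365 = $342.1644
Elmhaven, 21 Dec – 31 Dec 2027: 11 days → $90500 × 2.8% × 11/365 = $76.3671
Total = $2785.9123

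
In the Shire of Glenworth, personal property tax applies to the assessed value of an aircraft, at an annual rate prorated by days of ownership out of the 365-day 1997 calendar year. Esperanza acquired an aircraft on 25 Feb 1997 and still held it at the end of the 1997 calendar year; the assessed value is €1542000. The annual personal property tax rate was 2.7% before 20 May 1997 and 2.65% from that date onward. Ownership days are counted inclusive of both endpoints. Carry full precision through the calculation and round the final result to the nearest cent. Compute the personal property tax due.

25 Feb – 19 May 1997: 84 days at 2.7% → €1542000 × 2.7% × 84/365 = €9581.5233
20 May – 31 Dec 1997: 226 days at 2.65% → €1542000 × 2.65% × 226/365 = €25301.4740
Total = €34882.9973

€34883.00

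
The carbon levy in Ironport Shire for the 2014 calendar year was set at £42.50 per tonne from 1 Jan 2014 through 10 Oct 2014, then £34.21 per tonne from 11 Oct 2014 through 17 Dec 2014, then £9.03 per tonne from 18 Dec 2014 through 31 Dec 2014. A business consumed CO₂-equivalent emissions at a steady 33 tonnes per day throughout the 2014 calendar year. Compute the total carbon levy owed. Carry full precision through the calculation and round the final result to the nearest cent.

1 Jan – 10 Oct 2014: 283 days × 33 tonnes/day = 9,339 tonnes at £42.50/tonne → £396,907.50
11 Oct – 17 Dec 2014: 68 days × 33 tonnes/day = 2,244 tonnes at £34.21/tonne → £76,767.24
18 Dec – 31 Dec 2014: 14 days × 33 tonnes/day = 462 tonnes at £9.03/tonne → £4,171.86

£477,846.60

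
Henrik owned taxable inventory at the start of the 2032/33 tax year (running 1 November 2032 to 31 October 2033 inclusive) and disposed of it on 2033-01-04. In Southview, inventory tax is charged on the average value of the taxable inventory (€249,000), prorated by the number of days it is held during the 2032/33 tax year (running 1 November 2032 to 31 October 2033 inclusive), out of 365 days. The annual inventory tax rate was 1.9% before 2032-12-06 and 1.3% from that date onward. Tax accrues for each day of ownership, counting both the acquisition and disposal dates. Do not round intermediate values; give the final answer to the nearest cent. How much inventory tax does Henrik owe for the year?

€719.71

2032-11-01 to 2032-12-05: 35 days at 1.9% → €249,000 × 1.9% × 35/365 = €453.6575
2032-12-06 to 2033-01-04: 30 days at 1.3% → €249,000 × 1.3% × 30/365 = €266.0548
Total = €719.7123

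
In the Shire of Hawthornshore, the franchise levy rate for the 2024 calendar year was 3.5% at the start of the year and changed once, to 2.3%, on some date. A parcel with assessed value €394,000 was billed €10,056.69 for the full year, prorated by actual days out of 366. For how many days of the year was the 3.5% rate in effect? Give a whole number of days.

Let d = days at the first rate; then 366 − d days at the second rate.
€394,000 × [3.5%·d + 2.3%·(366−d)] / 366 = €10,056.69
Solving gives d = 77, so the new rate took effect on 18 March 2024.

77 days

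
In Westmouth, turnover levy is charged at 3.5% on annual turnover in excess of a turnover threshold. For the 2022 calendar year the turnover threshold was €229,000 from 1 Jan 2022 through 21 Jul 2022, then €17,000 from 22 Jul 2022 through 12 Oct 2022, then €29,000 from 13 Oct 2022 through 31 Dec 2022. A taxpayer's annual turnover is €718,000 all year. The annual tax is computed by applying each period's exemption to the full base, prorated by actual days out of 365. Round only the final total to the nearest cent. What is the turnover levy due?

€20,336.53

1 Jan – 21 Jul 2022: 202 days, exemption €229,000 → (€718,000 − €229,000) × 3.5% × 202/365 = €9,471.8630
22 Jul – 12 Oct 2022: 83 days, exemption €17,000 → (€718,000 − €17,000) × 3.5% × 83/365 = €5,579.1918
13 Oct – 31 Dec 2022: 80 days, exemption €29,000 → (€718,000 − €29,000) × 3.5% × 80/365 = €5,285.4795
Total = €20,336.5342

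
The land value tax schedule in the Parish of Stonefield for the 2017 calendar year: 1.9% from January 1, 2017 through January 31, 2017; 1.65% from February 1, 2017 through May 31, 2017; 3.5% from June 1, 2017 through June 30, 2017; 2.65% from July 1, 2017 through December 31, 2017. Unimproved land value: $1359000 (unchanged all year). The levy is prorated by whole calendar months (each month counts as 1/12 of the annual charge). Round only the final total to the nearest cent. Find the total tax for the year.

$31596.75

January 1 – January 31, 2017: 1 month at 1.9% → $1359000 × 1.9% × 1/12 = $2151.7500
February 1 – May 31, 2017: 4 months at 1.65% → $1359000 × 1.65% × 4/12 = $7474.5000
June 1 – June 30, 2017: 1 month at 3.5% → $1359000 × 3.5% × 1/12 = $3963.7500
July 1 – December 31, 2017: 6 months at 2.65% → $1359000 × 2.65% × 6/12 = $18006.7500
Total = $31596.7500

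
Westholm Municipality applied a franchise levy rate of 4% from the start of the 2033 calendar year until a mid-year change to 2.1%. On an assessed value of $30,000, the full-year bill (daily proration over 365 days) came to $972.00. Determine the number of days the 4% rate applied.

Let d = days at the first rate; then 365 − d days at the second rate.
$30,000 × [4%·d + 2.1%·(365−d)] / 365 = $972.00
Solving gives d = 219, so the new rate took effect on 8 Aug 2033.

219 days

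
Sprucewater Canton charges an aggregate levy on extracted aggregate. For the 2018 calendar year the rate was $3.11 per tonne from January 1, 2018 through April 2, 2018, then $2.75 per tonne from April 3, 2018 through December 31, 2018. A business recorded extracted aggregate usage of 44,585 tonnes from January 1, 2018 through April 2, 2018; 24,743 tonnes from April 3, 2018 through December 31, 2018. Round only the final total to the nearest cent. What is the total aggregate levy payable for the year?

$206,702.60

January 1 – April 2, 2018: 44,585 tonnes at $3.11/tonne → $138,659.35
April 3 – December 31, 2018: 24,743 tonnes at $2.75/tonne → $68,043.25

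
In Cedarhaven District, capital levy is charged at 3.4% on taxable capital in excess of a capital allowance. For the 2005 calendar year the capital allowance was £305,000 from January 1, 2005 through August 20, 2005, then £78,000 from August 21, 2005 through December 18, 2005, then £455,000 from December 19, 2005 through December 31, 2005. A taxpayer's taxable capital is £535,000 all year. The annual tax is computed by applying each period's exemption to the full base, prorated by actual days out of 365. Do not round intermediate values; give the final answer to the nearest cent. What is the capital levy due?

£10,175.78

January 1 – August 20, 2005: 232 days, exemption £305,000 → (£535,000 − £305,000) × 3.4% × 232/365 = £4,970.5205
August 21 – December 18, 2005: 120 days, exemption £78,000 → (£535,000 − £78,000) × 3.4% × 120/365 = £5,108.3836
December 19 – December 31, 2005: 13 days, exemption £455,000 → (£535,000 − £455,000) × 3.4% × 13/365 = £96.8767
Total = £10,175.7808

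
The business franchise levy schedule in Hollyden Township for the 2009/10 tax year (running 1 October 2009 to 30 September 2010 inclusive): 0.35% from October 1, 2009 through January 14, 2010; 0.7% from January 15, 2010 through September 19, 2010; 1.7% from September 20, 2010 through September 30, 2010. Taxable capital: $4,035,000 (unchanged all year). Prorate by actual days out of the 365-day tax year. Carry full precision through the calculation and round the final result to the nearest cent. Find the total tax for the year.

$25,359.70

October 1, 2009 – January 14, 2010: 106 days at 0.35% → $4,035,000 × 0.35% × 106/365 = $4,101.3288
January 15 – September 19, 2010: 248 days at 0.7% → $4,035,000 × 0.7% × 248/365 = $19,191.1233
September 20 – September 30, 2010: 11 days at 1.7% → $4,035,000 × 1.7% × 11/365 = $2,067.2466
Total = $25,359.6986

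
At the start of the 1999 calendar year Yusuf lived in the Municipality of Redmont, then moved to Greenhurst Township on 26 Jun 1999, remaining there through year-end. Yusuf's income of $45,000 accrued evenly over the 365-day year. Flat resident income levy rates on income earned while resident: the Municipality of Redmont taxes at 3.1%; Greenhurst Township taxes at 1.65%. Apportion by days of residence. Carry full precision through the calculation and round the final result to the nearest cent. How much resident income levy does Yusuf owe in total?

The Municipality of Redmont, 1 Jan – 25 Jun 1999: 176 days → $45,000 × 3.1% × 176/365 = $672.6575
Greenhurst Township, 26 Jun – 31 Dec 1999: 189 days → $45,000 × 1.65% × 189/365 = $384.4726
Total = $1,057.1301

$1,057.13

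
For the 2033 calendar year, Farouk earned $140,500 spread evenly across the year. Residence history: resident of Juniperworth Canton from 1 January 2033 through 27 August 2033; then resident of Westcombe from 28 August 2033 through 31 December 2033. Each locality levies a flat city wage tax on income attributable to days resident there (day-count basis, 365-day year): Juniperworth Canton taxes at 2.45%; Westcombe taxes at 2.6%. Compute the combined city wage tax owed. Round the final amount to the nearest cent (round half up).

$3,515.00

Juniperworth Canton, 1 January – 27 August 2033: 239 days → $140,500 × 2.45% × 239/365 = $2,253.9664
Westcombe, 28 August – 31 December 2033: 126 days → $140,500 × 2.6% × 126/365 = $1,261.0356
Total = $3,515.0021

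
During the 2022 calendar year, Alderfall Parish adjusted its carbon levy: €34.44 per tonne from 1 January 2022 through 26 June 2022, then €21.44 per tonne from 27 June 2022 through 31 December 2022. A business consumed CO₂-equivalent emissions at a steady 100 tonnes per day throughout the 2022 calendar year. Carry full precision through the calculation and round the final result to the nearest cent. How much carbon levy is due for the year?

1 January – 26 June 2022: 177 days × 100 tonnes/day = 17,700 tonnes at €34.44/tonne → €609,588.00
27 June – 31 December 2022: 188 days × 100 tonnes/day = 18,800 tonnes at €21.44/tonne → €403,072.00

€1,012,660.00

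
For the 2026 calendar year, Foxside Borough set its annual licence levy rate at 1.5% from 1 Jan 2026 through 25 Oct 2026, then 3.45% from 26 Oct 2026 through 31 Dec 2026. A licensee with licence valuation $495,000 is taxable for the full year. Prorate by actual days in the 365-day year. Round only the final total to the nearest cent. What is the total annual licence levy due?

$9,196.83

1 Jan – 25 Oct 2026: 298 days at 1.5% → $495,000 × 1.5% × 298/365 = $6,062.0548
26 Oct – 31 Dec 2026: 67 days at 3.45% → $495,000 × 3.45% × 67/365 = $3,134.7740
Total = $9,196.8288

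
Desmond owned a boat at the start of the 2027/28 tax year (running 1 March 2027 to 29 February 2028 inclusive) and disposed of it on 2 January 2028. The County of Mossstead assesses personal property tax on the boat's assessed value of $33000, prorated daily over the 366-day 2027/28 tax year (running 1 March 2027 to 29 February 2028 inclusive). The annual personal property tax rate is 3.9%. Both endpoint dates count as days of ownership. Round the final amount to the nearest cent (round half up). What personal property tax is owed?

$1083.05

Days held (1 March 2027 – 2 January 2028): 308 out of 366
Tax = $33000 × 3.9% × 308/366 = $1083.0492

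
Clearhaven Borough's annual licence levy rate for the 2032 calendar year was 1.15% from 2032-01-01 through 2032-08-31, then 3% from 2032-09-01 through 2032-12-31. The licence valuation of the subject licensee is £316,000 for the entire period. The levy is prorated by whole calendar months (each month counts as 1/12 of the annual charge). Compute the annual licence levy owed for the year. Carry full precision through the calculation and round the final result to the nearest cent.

2032-01-01 to 2032-08-31: 8 months at 1.15% → £316,000 × 1.15% × 8/12 = £2,422.6667
2032-09-01 to 2032-12-31: 4 months at 3% → £316,000 × 3% × 4/12 = £3,160.0000
Total = £5,582.6667

£5,582.67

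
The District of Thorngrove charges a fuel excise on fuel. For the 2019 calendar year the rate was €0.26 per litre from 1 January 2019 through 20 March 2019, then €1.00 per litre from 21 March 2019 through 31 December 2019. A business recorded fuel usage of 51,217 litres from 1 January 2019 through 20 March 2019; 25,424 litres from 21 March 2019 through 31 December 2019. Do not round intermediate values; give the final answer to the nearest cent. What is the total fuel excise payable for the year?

1 January – 20 March 2019: 51,217 litres at €0.26/litre → €13316.42
21 March – 31 December 2019: 25,424 litres at €1.00/litre → €25424.00

€38740.42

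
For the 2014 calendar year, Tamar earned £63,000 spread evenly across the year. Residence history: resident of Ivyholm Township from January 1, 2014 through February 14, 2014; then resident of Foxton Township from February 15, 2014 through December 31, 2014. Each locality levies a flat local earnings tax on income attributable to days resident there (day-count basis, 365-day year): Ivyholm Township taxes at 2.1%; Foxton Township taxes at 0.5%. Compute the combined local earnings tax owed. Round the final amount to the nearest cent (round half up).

Ivyholm Township, January 1 – February 14, 2014: 45 days → £63,000 × 2.1% × 45/365 = £163.1096
Foxton Township, February 15 – December 31, 2014: 320 days → £63,000 × 0.5% × 320/365 = £276.1644
Total = £439.2740

£439.27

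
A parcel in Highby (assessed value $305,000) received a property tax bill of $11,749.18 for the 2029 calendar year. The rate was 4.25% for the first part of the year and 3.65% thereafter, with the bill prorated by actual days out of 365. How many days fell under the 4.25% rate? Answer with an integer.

123 days

Let d = days at the first rate; then 365 − d days at the second rate.
$305,000 × [4.25%·d + 3.65%·(365−d)] / 365 = $11,749.18
Solving gives d = 123, so the new rate took effect on 4 May 2029.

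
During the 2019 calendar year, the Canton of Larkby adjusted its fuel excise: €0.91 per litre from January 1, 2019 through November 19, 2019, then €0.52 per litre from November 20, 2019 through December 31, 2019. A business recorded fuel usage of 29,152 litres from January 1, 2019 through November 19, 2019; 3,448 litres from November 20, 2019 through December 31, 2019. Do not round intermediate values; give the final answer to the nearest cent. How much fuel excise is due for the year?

€28,321.28

January 1 – November 19, 2019: 29,152 litres at €0.91/litre → €26,528.32
November 20 – December 31, 2019: 3,448 litres at €0.52/litre → €1,792.96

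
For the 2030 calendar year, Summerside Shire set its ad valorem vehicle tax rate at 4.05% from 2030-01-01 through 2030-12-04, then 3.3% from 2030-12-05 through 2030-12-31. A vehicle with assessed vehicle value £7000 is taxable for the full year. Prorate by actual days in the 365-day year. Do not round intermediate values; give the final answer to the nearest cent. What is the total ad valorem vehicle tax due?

£279.62

2030-01-01 to 2030-12-04: 338 days at 4.05% → £7000 × 4.05% × 338/365 = £262.5288
2030-12-05 to 2030-12-31: 27 days at 3.3% → £7000 × 3.3% × 27/365 = £17.0877
Total = £279.6164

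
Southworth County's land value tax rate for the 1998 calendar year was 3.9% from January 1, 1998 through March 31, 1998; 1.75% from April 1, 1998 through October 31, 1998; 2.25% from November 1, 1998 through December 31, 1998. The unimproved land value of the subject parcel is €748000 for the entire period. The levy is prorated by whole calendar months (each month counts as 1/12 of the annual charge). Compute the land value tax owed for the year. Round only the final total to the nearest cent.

€17733.83

January 1 – March 31, 1998: 3 months at 3.9% → €748000 × 3.9% × 3/12 = €7293.0000
April 1 – October 31, 1998: 7 months at 1.75% → €748000 × 1.75% × 7/12 = €7635.8333
November 1 – December 31, 1998: 2 months at 2.25% → €748000 × 2.25% × 2/12 = €2805.0000
Total = €17733.8333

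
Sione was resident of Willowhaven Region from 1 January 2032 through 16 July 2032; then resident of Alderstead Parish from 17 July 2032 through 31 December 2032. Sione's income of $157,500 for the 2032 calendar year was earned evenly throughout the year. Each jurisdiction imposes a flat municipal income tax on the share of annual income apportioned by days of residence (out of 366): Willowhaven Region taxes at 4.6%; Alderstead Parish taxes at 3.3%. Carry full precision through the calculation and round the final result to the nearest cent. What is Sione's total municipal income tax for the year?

$6,305.16

Willowhaven Region, 1 January – 16 July 2032: 198 days → $157,500 × 4.6% × 198/366 = $3,919.4262
Alderstead Parish, 17 July – 31 December 2032: 168 days → $157,500 × 3.3% × 168/366 = $2,385.7377
Total = $6,305.1639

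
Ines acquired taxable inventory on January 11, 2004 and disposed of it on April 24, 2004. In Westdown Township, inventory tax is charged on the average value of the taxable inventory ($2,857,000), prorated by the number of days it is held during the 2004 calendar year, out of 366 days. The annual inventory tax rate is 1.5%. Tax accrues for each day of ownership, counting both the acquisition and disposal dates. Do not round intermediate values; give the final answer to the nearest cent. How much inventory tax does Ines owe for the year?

$12,294.47

Days held (January 11 – April 24, 2004): 105 out of 366
Tax = $2,857,000 × 1.5% × 105/366 = $12,294.4672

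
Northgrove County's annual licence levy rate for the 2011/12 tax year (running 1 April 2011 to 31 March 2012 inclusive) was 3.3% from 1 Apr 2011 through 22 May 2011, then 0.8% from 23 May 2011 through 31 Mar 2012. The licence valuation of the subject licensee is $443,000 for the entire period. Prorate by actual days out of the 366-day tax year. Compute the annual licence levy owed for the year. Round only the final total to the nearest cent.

$5,117.50

1 Apr – 22 May 2011: 52 days at 3.3% → $443,000 × 3.3% × 52/366 = $2,077.0164
23 May 2011 – 31 Mar 2012: 314 days at 0.8% → $443,000 × 0.8% × 314/366 = $3,040.4809
Total = $5,117.4973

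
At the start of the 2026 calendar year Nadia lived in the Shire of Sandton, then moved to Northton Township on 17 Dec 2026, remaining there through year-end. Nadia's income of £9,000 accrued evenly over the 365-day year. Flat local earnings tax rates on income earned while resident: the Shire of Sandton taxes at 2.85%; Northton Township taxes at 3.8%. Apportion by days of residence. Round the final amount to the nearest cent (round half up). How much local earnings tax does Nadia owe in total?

The Shire of Sandton, 1 Jan – 16 Dec 2026: 350 days → £9,000 × 2.85% × 350/365 = £245.9589
Northton Township, 17 Dec – 31 Dec 2026: 15 days → £9,000 × 3.8% × 15/365 = £14.0548
Total = £260.0137

£260.01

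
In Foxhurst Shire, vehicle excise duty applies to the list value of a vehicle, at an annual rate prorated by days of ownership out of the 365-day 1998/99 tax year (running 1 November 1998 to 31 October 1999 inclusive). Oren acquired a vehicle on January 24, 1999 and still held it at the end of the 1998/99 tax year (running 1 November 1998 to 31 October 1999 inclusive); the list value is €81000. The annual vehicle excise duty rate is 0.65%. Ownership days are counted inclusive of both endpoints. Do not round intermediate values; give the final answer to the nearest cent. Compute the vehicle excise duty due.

€405.33

Days held (January 24 – October 31, 1999): 281 out of 365
Tax = €81000 × 0.65% × 281/365 = €405.3329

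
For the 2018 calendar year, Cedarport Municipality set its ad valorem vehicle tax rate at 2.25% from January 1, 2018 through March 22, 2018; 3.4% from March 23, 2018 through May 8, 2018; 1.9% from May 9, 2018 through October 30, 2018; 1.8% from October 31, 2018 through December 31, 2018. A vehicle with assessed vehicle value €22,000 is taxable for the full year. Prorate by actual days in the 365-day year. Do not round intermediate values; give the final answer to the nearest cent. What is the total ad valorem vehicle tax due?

€473.84

January 1 – March 22, 2018: 81 days at 2.25% → €22,000 × 2.25% × 81/365 = €109.8493
March 23 – May 8, 2018: 47 days at 3.4% → €22,000 × 3.4% × 47/365 = €96.3178
May 9 – October 30, 2018: 175 days at 1.9% → €22,000 × 1.9% × 175/365 = €200.4110
October 31 – December 31, 2018: 62 days at 1.8% → €22,000 × 1.8% × 62/365 = €67.2658
Total = €473.8438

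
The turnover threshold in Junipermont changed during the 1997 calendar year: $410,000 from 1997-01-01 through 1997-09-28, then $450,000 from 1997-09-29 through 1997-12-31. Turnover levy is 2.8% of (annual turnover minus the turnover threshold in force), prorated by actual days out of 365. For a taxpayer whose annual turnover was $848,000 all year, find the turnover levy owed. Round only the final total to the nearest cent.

1997-01-01 to 1997-09-28: 271 days, exemption $410,000 → ($848,000 − $410,000) × 2.8% × 271/365 = $9,105.6000
1997-09-29 to 1997-12-31: 94 days, exemption $450,000 → ($848,000 − $450,000) × 2.8% × 94/365 = $2,869.9616
Total = $11,975.5616

$11,975.56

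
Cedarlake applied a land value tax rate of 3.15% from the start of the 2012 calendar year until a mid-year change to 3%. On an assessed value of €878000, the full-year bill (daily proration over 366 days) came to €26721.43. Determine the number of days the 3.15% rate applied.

106 days

Let d = days at the first rate; then 366 − d days at the second rate.
€878000 × [3.15%·d + 3%·(366−d)] / 366 = €26721.43
Solving gives d = 106, so the new rate took effect on 16 Apr 2012.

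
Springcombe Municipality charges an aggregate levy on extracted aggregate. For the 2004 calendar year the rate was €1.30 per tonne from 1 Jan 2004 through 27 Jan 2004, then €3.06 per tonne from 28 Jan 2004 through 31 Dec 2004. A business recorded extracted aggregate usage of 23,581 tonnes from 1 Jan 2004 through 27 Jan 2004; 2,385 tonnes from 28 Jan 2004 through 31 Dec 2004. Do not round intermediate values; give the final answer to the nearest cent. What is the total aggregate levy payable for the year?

€37,953.40

1 Jan – 27 Jan 2004: 23,581 tonnes at €1.30/tonne → €30,655.30
28 Jan – 31 Dec 2004: 2,385 tonnes at €3.06/tonne → €7,298.10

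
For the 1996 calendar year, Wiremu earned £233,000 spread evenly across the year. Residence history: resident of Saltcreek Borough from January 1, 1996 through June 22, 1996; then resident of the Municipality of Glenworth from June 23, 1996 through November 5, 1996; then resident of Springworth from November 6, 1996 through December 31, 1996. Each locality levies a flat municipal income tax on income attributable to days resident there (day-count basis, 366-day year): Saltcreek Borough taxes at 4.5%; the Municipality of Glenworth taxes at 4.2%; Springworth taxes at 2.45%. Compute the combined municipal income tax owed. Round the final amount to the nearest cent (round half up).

Saltcreek Borough, January 1 – June 22, 1996: 174 days → £233,000 × 4.5% × 174/366 = £4,984.6721
The Municipality of Glenworth, June 23 – November 5, 1996: 136 days → £233,000 × 4.2% × 136/366 = £3,636.3279
Springworth, November 6 – December 31, 1996: 56 days → £233,000 × 2.45% × 56/366 = £873.4317
Total = £9,494.4317

£9,494.43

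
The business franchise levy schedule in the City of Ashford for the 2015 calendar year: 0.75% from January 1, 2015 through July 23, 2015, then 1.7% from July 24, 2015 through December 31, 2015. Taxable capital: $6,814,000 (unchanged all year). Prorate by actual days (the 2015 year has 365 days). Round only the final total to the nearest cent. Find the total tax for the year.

January 1 – July 23, 2015: 204 days at 0.75% → $6,814,000 × 0.75% × 204/365 = $28,562.7945
July 24 – December 31, 2015: 161 days at 1.7% → $6,814,000 × 1.7% × 161/365 = $51,095.6658
Total = $79,658.4603

$79,658.46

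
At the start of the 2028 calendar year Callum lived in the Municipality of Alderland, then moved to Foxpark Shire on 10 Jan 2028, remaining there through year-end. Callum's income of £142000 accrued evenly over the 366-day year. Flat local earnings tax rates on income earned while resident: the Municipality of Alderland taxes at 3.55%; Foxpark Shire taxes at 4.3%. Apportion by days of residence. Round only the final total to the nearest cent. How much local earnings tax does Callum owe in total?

The Municipality of Alderland, 1 Jan – 9 Jan 2028: 9 days → £142000 × 3.55% × 9/366 = £123.9590
Foxpark Shire, 10 Jan – 31 Dec 2028: 357 days → £142000 × 4.3% × 357/366 = £5955.8525
Total = £6079.8115

£6079.81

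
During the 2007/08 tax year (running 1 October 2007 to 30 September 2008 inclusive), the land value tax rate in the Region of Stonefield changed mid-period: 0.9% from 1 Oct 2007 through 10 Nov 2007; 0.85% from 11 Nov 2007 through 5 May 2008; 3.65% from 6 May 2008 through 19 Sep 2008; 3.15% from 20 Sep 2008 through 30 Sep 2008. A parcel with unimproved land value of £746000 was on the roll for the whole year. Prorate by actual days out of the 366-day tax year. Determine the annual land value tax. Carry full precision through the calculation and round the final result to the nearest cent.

1 Oct – 10 Nov 2007: 41 days at 0.9% → £746000 × 0.9% × 41/366 = £752.1148
11 Nov 2007 – 5 May 2008: 177 days at 0.85% → £746000 × 0.85% × 177/366 = £3066.5492
6 May – 19 Sep 2008: 137 days at 3.65% → £746000 × 3.65% × 137/366 = £10192.2760
20 Sep – 30 Sep 2008: 11 days at 3.15% → £746000 × 3.15% × 11/366 = £706.2541
Total = £14717.1940

£14717.19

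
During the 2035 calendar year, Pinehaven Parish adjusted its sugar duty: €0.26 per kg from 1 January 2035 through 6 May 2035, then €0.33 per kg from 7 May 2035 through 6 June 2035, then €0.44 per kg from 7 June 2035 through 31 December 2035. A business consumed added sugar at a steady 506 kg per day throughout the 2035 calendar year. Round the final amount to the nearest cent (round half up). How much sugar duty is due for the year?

1 January – 6 May 2035: 126 days × 506 kg/day = 63,756 kg at €0.26/kg → €16,576.56
7 May – 6 June 2035: 31 days × 506 kg/day = 15,686 kg at €0.33/kg → €5,176.38
7 June – 31 December 2035: 208 days × 506 kg/day = 105,248 kg at €0.44/kg → €46,309.12

€68,062.06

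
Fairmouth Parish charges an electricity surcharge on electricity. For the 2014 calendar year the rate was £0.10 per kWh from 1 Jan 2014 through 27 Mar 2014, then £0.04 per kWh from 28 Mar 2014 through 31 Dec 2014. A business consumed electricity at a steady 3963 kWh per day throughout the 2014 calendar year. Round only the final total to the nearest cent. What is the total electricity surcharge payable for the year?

1 Jan – 27 Mar 2014: 86 days × 3963 kWh/day = 340,818 kWh at £0.10/kWh → £34,081.80
28 Mar – 31 Dec 2014: 279 days × 3963 kWh/day = 1,105,677 kWh at £0.04/kWh → £44,227.08

£78,308.88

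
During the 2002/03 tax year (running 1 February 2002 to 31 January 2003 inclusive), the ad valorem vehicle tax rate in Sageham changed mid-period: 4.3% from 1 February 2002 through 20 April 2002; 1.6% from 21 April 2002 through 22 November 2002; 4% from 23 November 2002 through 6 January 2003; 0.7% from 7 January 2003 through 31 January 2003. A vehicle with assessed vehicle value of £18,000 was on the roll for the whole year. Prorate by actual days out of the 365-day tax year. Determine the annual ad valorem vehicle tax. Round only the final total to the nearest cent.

£435.35

1 February – 20 April 2002: 79 days at 4.3% → £18,000 × 4.3% × 79/365 = £167.5233
21 April – 22 November 2002: 216 days at 1.6% → £18,000 × 1.6% × 216/365 = £170.4329
23 November 2002 – 6 January 2003: 45 days at 4% → £18,000 × 4% × 45/365 = £88.7671
7 January – 31 January 2003: 25 days at 0.7% → £18,000 × 0.7% × 25/365 = £8.6301
Total = £435.3534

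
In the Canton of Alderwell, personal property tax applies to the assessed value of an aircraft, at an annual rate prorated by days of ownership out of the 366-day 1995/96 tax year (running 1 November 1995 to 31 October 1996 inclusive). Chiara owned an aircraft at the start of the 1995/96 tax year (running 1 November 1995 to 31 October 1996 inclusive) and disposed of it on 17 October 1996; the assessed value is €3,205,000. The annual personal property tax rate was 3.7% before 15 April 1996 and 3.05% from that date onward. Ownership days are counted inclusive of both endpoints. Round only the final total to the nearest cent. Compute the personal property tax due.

€103,461.95

1 November 1995 – 14 April 1996: 166 days at 3.7% → €3,205,000 × 3.7% × 166/366 = €53,784.4536
15 April – 17 October 1996: 186 days at 3.05% → €3,205,000 × 3.05% × 186/366 = €49,677.5000
Total = €103,461.9536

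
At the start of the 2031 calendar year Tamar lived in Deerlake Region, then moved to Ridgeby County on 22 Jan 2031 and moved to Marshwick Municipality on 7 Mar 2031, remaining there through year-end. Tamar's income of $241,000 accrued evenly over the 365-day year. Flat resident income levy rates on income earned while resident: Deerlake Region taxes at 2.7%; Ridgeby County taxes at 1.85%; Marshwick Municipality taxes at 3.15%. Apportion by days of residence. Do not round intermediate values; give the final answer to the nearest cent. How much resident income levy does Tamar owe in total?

$7,151.43

Deerlake Region, 1 Jan – 21 Jan 2031: 21 days → $241,000 × 2.7% × 21/365 = $374.3753
Ridgeby County, 22 Jan – 6 Mar 2031: 44 days → $241,000 × 1.85% × 44/365 = $537.4630
Marshwick Municipality, 7 Mar – 31 Dec 2031: 300 days → $241,000 × 3.15% × 300/365 = $6,239.5890
Total = $7,151.4274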